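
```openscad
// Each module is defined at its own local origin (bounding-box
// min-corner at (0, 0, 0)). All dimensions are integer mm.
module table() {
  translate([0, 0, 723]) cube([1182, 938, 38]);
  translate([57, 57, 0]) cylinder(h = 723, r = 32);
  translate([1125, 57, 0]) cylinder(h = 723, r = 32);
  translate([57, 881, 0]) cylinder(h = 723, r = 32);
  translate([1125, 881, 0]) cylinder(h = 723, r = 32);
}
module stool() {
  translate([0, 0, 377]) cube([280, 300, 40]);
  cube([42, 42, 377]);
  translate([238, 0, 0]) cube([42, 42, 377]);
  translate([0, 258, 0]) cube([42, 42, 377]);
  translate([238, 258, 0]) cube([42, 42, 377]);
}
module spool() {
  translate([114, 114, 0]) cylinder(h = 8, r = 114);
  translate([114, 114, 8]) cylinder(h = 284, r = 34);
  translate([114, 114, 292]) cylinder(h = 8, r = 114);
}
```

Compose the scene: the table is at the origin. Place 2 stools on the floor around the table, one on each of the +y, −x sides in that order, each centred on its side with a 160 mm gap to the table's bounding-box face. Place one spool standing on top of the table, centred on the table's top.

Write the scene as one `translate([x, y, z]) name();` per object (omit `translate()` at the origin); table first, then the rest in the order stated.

table();
translate([451, 1098, 0]) stool();
translate([-440, 319, 0]) stool();
translate([477, 355, 761]) spool();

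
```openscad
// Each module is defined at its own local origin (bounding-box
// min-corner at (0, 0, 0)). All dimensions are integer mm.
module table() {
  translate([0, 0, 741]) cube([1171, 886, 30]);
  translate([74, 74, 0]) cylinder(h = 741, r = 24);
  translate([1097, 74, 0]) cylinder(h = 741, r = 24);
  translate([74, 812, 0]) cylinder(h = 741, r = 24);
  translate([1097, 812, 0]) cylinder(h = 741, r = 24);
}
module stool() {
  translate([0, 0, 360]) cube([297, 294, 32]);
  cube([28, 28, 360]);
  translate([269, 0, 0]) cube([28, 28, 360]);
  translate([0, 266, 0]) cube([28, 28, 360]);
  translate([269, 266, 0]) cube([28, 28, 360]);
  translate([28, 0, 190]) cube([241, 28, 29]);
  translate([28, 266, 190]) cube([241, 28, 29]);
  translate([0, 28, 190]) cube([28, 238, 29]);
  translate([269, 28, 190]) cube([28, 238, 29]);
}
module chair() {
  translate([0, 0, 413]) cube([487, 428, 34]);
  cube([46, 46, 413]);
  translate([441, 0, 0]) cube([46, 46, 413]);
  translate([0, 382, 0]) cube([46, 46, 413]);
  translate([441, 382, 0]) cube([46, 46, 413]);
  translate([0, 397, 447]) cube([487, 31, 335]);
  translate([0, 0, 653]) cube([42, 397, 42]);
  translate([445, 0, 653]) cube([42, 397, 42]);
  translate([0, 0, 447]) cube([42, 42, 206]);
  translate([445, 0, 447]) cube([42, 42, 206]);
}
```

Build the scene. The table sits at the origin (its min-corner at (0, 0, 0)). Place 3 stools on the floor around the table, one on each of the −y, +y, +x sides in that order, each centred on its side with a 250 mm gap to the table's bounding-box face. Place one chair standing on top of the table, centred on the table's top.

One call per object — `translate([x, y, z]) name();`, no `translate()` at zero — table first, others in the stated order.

table();
translate([437, -544, 0]) stool();
translate([437, 1136, 0]) stool();
translate([1421, 296, 0]) stool();
translate([342, 229, 771]) chair();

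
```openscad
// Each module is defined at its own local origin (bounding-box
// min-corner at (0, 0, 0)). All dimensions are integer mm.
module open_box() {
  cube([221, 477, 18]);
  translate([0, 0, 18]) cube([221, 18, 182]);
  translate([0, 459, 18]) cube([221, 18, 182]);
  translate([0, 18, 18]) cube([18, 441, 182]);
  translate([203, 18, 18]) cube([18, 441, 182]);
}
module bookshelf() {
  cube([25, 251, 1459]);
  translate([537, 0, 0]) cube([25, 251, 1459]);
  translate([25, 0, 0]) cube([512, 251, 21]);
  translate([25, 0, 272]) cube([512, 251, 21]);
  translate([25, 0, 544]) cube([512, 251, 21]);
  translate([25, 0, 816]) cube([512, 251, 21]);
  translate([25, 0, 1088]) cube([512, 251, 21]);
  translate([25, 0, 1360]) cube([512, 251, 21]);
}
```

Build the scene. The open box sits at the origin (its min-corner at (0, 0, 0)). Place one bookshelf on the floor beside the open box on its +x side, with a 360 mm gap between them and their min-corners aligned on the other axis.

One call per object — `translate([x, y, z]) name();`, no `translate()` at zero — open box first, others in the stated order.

open_box();
translate([581, 0, 0]) bookshelf();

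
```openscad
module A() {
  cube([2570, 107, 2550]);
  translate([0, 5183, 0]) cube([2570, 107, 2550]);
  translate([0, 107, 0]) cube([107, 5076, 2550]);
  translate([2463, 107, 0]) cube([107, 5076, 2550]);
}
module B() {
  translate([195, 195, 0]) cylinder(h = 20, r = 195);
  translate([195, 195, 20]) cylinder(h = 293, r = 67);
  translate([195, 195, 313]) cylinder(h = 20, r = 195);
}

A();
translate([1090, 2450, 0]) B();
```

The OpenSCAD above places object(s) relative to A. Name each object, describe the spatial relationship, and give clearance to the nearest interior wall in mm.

Clearances: x = 983, y = 2343; minimum 983 mm.

A is a house frame. B is a spool. The spool sits inside the house frame, centred. The clearance to the nearest interior wall is 983 mm.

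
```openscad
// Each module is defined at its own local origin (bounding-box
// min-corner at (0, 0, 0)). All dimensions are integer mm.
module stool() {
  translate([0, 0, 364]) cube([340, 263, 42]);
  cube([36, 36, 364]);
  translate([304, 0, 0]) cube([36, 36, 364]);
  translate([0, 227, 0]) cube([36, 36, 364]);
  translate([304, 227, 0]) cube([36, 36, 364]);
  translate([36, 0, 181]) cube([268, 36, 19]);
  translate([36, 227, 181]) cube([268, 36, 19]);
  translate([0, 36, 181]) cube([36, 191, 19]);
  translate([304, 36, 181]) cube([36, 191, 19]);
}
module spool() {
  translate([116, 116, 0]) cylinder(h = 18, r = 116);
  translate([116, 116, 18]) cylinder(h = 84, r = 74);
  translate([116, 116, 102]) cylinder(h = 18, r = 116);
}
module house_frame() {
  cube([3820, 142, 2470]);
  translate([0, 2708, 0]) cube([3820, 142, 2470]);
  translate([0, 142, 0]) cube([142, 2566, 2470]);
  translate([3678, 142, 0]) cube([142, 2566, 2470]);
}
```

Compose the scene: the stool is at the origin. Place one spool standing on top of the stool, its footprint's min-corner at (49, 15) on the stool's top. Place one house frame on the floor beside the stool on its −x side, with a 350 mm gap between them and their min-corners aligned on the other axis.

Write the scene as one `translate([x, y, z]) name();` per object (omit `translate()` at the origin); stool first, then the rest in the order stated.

stool();
translate([49, 15, 406]) spool();
translate([-4170, 0, 0]) house_frame();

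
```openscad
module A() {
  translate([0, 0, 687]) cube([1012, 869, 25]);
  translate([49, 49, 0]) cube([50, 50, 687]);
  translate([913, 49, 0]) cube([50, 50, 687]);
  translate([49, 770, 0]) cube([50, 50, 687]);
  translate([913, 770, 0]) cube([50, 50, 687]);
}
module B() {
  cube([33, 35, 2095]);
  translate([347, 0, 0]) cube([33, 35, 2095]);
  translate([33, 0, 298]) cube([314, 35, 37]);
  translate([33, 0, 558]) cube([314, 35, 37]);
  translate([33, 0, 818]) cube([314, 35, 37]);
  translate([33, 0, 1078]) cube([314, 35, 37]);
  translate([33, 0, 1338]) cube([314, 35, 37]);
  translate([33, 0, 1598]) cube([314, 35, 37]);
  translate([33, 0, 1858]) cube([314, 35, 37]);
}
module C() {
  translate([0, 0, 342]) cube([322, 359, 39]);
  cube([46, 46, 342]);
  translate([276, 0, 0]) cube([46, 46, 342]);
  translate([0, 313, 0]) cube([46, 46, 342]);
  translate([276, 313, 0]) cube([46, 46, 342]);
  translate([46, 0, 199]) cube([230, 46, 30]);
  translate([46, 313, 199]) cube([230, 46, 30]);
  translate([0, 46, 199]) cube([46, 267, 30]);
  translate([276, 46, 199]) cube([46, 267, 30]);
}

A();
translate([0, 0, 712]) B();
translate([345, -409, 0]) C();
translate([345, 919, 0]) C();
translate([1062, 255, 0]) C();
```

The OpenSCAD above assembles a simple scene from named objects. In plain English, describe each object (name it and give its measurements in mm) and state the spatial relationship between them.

A is a table: top 1012 mm (x) × 869 mm (y), 25 mm thick, upper face at z = 712 mm, on four 50×50 mm square legs, each inset 49 mm from the nearest pair of top edges, running from z = 0 to the bottom of the top.

B is a wooden ladder with two side rails of 33×35 mm section and 2095 mm height, set 380 mm apart overall. Between them run 7 rectangular rungs (35 mm deep, 37 mm thick), front faces flush with the rails' −y face. The bottom of the first rung is 298 mm above the floor and each subsequent rung is 260 mm higher than the one below.

C is a four-legged stool. The seat is 322×359 mm, 39 mm thick, top at z = 381 mm. It stands on four square legs, each 46×46 mm in cross-section, from z = 0 to the seat underside, each flush with a corner of the seat. Four stretchers, 46 mm wide and 30 mm tall, connect adjacent legs with their undersides at z = 199 mm, each running between the inner faces of the legs it joins and aligned with the legs' outer faces on the other axis.

The ladder is on top of the table. Three stools sit around the table at the −y, +y, +x sides.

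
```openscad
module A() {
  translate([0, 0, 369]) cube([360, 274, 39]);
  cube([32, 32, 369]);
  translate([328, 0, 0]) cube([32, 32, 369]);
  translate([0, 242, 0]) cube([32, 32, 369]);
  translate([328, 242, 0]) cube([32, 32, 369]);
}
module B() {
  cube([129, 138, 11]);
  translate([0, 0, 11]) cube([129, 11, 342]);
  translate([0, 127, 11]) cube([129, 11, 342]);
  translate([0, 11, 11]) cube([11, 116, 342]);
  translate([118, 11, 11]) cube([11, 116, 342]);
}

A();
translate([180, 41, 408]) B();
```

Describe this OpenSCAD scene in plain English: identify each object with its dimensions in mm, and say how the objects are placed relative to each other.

A is a four-legged stool. The seat is a 360×274×39 mm slab whose top surface is at z = 408 mm; four square legs, each 32×32 mm in cross-section, run from the floor (z = 0) to the underside of the seat, each flush with a corner of the seat.

B is an open storage box with external size 129×138×353 mm and wall thickness 11 mm (the base is also 11 mm thick). The base covers the whole footprint; the four walls stand on the base, with the y-facing walls full-width and the x-facing walls fitting between their inner faces.

The open box is on top of the stool.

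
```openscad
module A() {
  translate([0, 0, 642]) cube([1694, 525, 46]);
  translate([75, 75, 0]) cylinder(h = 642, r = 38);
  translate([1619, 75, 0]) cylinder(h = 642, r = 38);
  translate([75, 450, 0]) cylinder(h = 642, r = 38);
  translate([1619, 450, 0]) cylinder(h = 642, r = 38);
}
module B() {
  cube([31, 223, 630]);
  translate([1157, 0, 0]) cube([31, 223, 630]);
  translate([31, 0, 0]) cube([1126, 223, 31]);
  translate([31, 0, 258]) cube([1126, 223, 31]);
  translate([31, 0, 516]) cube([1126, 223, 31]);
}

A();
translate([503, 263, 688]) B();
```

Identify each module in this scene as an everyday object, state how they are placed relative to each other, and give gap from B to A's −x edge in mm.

The bookshelf's min-x is at 503; the table's min-x is 0; gap = 503 mm.

A is a table. B is a bookshelf. The bookshelf is on top of the table. The gap from the bookshelf to the table's −x edge is 503 mm.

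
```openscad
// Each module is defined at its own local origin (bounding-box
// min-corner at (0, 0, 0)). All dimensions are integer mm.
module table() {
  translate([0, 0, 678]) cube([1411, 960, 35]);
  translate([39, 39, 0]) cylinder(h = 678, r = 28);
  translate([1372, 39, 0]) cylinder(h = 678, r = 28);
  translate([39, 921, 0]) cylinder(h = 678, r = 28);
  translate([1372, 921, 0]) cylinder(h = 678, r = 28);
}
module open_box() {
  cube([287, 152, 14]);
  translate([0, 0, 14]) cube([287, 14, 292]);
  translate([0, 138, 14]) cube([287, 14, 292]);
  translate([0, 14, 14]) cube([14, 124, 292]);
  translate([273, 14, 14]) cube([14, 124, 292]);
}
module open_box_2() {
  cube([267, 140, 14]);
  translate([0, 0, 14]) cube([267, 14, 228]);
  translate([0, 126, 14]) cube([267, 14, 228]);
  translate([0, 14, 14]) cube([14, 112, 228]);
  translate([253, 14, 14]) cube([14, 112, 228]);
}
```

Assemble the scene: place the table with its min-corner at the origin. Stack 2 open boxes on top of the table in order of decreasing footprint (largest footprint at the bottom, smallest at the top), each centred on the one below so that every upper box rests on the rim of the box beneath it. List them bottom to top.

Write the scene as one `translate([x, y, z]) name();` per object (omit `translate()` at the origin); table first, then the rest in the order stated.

table();
translate([562, 404, 713]) open_box();
translate([572, 410, 1019]) open_box_2();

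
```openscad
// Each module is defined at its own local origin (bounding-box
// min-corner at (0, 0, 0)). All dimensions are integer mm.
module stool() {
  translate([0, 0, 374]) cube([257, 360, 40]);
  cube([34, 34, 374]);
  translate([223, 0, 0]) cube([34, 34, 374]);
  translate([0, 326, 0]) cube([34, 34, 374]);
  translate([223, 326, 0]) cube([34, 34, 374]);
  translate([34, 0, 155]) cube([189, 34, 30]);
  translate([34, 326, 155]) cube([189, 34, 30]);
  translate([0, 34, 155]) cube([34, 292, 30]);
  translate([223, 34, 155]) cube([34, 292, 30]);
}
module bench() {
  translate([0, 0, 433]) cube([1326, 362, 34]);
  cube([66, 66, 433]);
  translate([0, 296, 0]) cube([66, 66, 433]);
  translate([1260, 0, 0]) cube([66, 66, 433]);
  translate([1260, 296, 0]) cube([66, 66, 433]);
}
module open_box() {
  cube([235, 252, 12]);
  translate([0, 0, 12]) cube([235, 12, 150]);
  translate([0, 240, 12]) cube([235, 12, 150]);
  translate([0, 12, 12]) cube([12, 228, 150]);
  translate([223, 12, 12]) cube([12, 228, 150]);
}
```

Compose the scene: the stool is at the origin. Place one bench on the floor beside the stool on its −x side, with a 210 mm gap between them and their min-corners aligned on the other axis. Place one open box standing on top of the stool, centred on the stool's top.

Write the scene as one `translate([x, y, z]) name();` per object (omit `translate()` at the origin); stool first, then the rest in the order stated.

stool();
translate([-1536, 0, 0]) bench();
translate([11, 54, 414]) open_box();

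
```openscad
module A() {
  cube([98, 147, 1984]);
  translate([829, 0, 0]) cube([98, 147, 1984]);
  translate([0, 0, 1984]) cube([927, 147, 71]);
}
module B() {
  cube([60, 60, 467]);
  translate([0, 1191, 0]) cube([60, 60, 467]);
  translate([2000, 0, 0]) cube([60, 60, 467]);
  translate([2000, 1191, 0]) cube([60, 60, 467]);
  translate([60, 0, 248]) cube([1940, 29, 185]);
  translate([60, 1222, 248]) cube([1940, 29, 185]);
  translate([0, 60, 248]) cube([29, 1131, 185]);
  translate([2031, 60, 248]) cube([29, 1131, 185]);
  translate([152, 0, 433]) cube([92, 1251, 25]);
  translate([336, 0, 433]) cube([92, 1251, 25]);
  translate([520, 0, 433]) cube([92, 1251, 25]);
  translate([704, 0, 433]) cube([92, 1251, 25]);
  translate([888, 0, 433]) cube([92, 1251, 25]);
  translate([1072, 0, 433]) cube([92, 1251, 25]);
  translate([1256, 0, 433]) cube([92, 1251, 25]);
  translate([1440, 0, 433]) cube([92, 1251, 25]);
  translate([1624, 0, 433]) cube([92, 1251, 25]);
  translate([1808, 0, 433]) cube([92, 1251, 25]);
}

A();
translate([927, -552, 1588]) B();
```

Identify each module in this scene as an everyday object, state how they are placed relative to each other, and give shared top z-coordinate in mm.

A is a door frame. B is a bed frame. The bed frame is beside the door frame with their tops flush at z = 2055. The shared top z-coordinate is 2055 mm.

Both tops at z = 2055 mm.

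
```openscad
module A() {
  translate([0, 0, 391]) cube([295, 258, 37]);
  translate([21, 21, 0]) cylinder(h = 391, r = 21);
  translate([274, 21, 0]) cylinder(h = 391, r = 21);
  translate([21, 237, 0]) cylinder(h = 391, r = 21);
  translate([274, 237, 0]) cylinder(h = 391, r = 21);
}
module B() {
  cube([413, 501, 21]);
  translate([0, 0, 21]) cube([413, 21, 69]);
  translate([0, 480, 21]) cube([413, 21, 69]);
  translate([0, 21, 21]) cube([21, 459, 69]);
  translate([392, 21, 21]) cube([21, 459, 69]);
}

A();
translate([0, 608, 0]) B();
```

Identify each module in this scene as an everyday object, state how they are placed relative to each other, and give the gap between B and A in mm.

A is a stool. B is an open box. The open box is on the floor beside the stool on its +y side. The gap between the open box and the stool is 350 mm.

The open box's nearest face is 350 mm from the stool's +y face.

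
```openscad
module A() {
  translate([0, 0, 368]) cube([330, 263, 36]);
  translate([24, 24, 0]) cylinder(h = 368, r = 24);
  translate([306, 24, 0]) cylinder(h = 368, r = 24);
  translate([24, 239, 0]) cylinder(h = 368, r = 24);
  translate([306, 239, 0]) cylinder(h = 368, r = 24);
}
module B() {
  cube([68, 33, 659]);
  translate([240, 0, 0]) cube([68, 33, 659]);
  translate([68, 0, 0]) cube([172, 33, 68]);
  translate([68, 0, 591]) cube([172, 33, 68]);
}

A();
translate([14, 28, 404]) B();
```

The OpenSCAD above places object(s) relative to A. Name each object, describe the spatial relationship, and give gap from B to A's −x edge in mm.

The picture frame's min-x is at 14; the stool's min-x is 0; gap = 14 mm.

A is a stool. B is a picture frame. The picture frame is on top of the stool. The gap from the picture frame to the stool's −x edge is 14 mm.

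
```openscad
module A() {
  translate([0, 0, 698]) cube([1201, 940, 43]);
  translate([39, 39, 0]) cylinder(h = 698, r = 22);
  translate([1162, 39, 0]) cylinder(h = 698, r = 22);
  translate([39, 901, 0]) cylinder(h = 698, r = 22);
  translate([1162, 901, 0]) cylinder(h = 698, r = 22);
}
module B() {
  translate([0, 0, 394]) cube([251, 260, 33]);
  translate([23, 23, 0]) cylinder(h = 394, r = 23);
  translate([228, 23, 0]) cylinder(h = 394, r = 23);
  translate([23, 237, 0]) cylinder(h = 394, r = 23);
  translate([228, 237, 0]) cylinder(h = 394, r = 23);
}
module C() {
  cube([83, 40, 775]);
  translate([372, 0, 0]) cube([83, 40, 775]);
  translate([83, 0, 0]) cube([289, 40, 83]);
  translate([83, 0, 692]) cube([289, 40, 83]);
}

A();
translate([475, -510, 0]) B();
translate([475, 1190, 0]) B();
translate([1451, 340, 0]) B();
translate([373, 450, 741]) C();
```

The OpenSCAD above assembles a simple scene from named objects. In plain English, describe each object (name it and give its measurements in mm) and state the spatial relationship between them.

A is a table with a 1201×940 mm rectangular top, 43 mm thick, top surface at z = 741 mm, supported by four round legs of 44 mm diameter, each leg's bounding box inset 17 mm from the nearest pair of top edges, running from the floor.

B is a four-legged stool. The seat is a 251×260×33 mm slab whose top surface is at z = 427 mm; four round legs, each 46 mm in diameter, run from the floor (z = 0) to the underside of the seat, each leg's axis is inset half a diameter from the nearest pair of seat edges (so the leg's bounding box is flush with the corner).

C is a rectangular picture frame lying in the x–z plane (depth along y). The opening is 289 mm wide (x) by 609 mm tall (z), surrounded by a border 83 mm wide on all four sides. The frame is 40 mm deep and is made of two full-height vertical stiles with two horizontal rails fitted between them.

Three stools sit around the table at the −y, +y, +x sides. The picture frame is on top of the table, centred.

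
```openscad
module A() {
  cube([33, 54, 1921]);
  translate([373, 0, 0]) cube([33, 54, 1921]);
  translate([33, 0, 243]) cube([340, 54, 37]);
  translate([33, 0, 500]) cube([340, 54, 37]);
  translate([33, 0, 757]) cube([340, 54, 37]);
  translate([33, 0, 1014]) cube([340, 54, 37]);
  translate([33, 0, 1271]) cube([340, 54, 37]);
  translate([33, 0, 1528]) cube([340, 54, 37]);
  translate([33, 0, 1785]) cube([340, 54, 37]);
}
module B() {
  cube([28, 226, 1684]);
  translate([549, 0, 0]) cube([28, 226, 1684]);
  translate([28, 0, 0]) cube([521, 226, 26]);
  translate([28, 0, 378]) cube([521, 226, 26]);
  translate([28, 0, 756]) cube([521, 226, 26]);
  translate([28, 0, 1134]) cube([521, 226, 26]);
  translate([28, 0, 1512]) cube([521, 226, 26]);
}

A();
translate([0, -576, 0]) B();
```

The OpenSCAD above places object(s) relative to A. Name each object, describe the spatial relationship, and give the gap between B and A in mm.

The bookshelf's nearest face is 350 mm from the ladder's −y face.

A is a ladder. B is a bookshelf. The bookshelf is on the floor beside the ladder on its −y side. The gap between the bookshelf and the ladder is 350 mm.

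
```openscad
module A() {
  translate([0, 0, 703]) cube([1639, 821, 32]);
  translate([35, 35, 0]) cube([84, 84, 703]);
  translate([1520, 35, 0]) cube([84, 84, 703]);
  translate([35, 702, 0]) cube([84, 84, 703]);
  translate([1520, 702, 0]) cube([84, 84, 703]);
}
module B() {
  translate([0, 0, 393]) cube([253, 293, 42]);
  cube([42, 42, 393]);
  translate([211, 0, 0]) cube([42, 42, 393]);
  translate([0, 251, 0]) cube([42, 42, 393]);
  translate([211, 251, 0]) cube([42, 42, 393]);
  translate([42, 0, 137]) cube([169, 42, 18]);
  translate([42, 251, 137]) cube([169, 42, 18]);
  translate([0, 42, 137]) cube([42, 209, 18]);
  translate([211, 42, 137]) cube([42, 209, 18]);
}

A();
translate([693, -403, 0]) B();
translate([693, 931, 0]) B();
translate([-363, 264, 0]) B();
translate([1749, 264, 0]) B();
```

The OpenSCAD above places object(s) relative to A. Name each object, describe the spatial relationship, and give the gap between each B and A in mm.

A is a table. B is a stool. Four stools sit around the table at the −y, +y, −x, +x sides. The gap between each stool and the table is 110 mm.

Each stool's nearest face is 110 mm from the table's bounding box.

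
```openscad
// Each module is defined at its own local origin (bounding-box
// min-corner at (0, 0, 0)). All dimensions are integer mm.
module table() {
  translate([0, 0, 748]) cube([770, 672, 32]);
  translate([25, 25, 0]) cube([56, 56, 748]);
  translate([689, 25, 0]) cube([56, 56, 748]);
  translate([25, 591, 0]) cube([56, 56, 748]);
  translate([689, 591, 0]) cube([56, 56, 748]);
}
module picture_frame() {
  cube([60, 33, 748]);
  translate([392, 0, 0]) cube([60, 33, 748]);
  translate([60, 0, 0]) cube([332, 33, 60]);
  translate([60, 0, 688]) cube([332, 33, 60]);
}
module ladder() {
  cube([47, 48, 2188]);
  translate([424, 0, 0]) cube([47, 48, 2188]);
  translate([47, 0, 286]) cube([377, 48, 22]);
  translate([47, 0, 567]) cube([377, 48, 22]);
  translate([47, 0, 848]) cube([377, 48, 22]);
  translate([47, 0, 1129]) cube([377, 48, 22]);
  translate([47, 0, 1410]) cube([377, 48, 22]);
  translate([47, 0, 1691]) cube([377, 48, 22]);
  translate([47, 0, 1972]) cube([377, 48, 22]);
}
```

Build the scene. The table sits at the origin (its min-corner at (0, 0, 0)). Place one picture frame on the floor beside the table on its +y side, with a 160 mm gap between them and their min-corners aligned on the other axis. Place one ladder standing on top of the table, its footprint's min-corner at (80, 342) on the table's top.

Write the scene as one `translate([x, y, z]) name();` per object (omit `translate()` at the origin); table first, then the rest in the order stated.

table();
translate([0, 832, 0]) picture_frame();
translate([80, 342, 780]) ladder();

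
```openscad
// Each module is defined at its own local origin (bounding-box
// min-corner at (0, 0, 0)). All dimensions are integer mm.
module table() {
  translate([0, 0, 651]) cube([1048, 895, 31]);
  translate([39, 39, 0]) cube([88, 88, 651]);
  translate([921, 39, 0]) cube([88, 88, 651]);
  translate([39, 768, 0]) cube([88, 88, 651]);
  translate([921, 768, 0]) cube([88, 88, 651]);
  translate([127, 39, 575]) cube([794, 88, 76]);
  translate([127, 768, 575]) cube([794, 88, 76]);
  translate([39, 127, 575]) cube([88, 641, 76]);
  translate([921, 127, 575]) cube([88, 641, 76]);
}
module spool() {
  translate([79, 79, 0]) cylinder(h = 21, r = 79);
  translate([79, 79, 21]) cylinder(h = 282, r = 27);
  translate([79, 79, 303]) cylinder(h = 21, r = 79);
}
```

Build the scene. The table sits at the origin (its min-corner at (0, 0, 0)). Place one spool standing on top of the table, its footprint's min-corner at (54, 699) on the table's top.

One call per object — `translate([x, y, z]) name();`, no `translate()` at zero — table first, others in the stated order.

table();
translate([54, 699, 682]) spool();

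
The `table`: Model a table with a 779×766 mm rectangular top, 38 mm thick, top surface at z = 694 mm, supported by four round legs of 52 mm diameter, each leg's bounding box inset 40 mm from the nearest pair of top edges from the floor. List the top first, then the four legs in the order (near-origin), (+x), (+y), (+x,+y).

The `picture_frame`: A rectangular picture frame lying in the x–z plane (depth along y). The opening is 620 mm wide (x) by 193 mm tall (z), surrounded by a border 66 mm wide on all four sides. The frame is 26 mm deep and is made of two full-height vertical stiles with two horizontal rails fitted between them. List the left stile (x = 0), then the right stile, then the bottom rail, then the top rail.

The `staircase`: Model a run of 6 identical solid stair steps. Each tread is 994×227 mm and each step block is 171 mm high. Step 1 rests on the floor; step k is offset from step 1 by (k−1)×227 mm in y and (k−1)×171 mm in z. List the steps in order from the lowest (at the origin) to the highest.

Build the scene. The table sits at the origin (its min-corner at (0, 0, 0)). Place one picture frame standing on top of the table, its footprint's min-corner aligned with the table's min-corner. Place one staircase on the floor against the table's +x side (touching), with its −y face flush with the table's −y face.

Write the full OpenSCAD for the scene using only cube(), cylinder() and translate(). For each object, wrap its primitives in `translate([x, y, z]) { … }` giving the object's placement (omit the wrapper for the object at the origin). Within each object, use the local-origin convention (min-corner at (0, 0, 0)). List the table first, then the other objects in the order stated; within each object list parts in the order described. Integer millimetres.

translate([0, 0, 656]) cube([779, 766, 38]);
translate([66, 66, 0]) cylinder(h = 656, r = 26);
translate([713, 66, 0]) cylinder(h = 656, r = 26);
translate([66, 700, 0]) cylinder(h = 656, r = 26);
translate([713, 700, 0]) cylinder(h = 656, r = 26);
translate([0, 0, 694]) {
  cube([66, 26, 325]);
  translate([686, 0, 0]) cube([66, 26, 325]);
  translate([66, 0, 0]) cube([620, 26, 66]);
  translate([66, 0, 259]) cube([620, 26, 66]);
}
translate([779, 0, 0]) {
  cube([994, 227, 171]);
  translate([0, 227, 171]) cube([994, 227, 171]);
  translate([0, 454, 342]) cube([994, 227, 171]);
  translate([0, 681, 513]) cube([994, 227, 171]);
  translate([0, 908, 684]) cube([994, 227, 171]);
  translate([0, 1135, 855]) cube([994, 227, 171]);
}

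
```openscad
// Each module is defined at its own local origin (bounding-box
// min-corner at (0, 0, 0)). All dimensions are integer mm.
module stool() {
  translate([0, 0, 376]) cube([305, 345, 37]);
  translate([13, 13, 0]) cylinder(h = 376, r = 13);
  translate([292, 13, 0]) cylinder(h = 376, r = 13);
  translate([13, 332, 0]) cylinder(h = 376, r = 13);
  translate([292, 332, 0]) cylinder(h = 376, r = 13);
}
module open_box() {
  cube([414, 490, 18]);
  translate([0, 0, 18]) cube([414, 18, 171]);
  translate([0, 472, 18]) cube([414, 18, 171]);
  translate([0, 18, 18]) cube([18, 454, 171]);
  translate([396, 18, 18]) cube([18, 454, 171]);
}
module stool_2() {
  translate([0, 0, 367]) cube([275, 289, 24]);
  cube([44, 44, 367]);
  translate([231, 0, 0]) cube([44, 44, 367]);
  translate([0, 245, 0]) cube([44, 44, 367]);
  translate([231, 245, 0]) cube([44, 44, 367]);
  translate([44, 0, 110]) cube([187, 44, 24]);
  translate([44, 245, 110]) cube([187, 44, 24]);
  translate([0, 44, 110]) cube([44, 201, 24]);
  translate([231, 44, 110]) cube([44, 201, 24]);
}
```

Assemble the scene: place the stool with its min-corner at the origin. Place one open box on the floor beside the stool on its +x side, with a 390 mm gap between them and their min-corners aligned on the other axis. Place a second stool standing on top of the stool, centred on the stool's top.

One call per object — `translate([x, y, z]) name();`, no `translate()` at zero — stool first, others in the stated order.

stool();
translate([695, 0, 0]) open_box();
translate([15, 28, 413]) stool_2();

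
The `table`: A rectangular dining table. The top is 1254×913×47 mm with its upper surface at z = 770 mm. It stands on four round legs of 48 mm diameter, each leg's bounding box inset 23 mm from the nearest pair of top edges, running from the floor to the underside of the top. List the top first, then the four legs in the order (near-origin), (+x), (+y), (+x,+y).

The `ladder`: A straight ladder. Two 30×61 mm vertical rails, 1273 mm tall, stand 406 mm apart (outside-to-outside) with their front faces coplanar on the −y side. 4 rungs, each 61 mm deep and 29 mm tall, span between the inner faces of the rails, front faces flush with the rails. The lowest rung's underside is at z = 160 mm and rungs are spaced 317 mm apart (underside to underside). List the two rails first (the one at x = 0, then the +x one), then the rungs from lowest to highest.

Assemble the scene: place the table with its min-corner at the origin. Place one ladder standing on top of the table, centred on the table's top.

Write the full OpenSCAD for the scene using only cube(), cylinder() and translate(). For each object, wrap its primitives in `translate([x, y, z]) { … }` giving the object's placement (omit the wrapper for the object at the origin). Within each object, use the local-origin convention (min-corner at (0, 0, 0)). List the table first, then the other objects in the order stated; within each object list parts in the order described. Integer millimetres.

translate([0, 0, 723]) cube([1254, 913, 47]);
translate([47, 47, 0]) cylinder(h = 723, r = 24);
translate([1207, 47, 0]) cylinder(h = 723, r = 24);
translate([47, 866, 0]) cylinder(h = 723, r = 24);
translate([1207, 866, 0]) cylinder(h = 723, r = 24);
translate([424, 426, 770]) {
  cube([30, 61, 1273]);
  translate([376, 0, 0]) cube([30, 61, 1273]);
  translate([30, 0, 160]) cube([346, 61, 29]);
  translate([30, 0, 477]) cube([346, 61, 29]);
  translate([30, 0, 794]) cube([346, 61, 29]);
  translate([30, 0, 1111]) cube([346, 61, 29]);
}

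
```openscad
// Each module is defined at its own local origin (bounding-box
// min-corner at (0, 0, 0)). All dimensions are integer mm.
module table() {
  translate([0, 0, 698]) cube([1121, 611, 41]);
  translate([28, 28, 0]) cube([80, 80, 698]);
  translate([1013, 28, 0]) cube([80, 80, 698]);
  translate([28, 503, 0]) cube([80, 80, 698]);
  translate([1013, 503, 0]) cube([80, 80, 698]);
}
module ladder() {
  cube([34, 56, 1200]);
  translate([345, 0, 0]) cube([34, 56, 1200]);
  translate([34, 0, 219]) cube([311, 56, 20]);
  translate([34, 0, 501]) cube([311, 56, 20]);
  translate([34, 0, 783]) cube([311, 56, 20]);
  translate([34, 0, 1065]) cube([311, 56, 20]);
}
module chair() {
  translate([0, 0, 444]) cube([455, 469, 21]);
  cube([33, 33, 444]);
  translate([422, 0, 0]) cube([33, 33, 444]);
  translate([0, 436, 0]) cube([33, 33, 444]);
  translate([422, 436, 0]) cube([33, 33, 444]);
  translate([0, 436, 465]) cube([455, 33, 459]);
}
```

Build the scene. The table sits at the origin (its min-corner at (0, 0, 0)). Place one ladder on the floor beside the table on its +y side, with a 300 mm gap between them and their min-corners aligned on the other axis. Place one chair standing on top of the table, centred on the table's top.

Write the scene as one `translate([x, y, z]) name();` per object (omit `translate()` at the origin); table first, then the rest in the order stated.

table();
translate([0, 911, 0]) ladder();
translate([333, 71, 739]) chair();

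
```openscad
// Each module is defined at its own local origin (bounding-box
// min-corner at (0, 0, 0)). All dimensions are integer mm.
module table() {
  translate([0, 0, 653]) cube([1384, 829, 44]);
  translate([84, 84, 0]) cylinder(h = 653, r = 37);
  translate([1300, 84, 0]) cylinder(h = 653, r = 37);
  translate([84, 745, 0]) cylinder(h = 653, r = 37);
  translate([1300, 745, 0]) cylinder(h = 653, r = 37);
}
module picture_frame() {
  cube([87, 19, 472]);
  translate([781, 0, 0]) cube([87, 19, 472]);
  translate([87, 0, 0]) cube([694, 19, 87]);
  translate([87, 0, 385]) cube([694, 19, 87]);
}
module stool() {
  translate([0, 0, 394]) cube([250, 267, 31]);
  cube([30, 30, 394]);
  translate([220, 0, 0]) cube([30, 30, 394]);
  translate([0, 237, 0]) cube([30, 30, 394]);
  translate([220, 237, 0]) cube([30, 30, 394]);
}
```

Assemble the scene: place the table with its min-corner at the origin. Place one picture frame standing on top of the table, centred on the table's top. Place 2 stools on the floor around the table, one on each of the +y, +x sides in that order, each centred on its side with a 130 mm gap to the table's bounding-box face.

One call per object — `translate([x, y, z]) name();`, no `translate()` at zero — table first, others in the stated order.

table();
translate([258, 405, 697]) picture_frame();
translate([567, 959, 0]) stool();
translate([1514, 281, 0]) stool();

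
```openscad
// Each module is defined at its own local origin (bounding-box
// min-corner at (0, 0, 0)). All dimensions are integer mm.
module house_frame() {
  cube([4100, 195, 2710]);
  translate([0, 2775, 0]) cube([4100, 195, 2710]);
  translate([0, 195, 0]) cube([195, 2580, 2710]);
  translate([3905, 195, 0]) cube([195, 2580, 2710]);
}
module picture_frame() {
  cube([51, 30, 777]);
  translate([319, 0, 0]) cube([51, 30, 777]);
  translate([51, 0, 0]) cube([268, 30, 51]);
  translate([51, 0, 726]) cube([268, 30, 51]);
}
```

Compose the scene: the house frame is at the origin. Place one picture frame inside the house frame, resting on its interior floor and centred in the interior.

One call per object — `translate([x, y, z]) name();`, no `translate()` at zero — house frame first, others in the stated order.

house_frame();
translate([1865, 1470, 0]) picture_frame();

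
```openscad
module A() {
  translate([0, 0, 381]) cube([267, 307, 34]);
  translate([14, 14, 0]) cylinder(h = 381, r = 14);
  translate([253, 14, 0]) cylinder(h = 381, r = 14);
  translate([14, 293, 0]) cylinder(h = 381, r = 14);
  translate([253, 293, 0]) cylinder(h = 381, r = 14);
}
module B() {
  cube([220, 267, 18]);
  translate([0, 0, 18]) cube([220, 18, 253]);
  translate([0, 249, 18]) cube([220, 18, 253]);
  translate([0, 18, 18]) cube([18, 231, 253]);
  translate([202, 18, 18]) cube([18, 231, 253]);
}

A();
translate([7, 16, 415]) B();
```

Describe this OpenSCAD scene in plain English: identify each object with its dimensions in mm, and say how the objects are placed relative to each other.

A is a simple wooden stool: a rectangular seat 267 mm (x) by 307 mm (y), 34 mm thick, top face at z = 415 mm, on four round legs, each 28 mm in diameter. The legs rest on z = 0, each leg's axis is inset half a diameter from the nearest pair of seat edges (so the leg's bounding box is flush with the corner).

B is an open storage box with external size 220×267×271 mm and wall thickness 18 mm (the base is also 18 mm thick). The base covers the whole footprint; the four walls stand on the base, with the y-facing walls full-width and the x-facing walls fitting between their inner faces.

The open box is on top of the stool.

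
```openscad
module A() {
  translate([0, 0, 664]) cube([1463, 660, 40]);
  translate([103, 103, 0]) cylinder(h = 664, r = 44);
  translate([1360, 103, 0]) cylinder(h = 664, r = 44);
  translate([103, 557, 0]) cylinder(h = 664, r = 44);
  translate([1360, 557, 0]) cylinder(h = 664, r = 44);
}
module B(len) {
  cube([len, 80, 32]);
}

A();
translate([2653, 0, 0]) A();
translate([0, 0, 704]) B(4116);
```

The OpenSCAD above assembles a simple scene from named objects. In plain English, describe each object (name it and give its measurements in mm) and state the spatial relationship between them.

A is a rectangular dining table. The top is 1463×660×40 mm with its upper surface at z = 704 mm. It stands on four round legs of 88 mm diameter, each leg's bounding box inset 59 mm from the nearest pair of top edges, running from the floor to the underside of the top.

B is a rectangular beam 4116 mm long (x), 80 mm deep (y), 32 mm thick (z).

The beam spans the tops of two tables placed 1190 mm apart, resting at z = 704 mm.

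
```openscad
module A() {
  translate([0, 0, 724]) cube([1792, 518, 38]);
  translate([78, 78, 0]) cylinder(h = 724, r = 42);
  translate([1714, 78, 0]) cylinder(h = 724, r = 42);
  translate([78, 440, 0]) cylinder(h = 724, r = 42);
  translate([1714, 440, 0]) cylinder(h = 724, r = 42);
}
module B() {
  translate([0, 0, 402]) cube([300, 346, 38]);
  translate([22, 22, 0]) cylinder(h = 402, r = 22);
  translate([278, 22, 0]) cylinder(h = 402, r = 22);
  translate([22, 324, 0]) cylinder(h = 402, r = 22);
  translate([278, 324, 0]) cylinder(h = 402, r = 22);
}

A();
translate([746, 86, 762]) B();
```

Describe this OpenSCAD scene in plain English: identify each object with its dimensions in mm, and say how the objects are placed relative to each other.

A is a table: top 1792 mm (x) × 518 mm (y), 38 mm thick, upper face at z = 762 mm, on four round legs of 84 mm diameter, each leg's bounding box inset 36 mm from the nearest pair of top edges, running from z = 0 to the bottom of the top.

B is a simple wooden stool: a rectangular seat 300 mm (x) by 346 mm (y), 38 mm thick, top face at z = 440 mm, on four round legs, each 44 mm in diameter. The legs rest on z = 0, each leg's axis is inset half a diameter from the nearest pair of seat edges (so the leg's bounding box is flush with the corner).

The stool is on top of the table, centred.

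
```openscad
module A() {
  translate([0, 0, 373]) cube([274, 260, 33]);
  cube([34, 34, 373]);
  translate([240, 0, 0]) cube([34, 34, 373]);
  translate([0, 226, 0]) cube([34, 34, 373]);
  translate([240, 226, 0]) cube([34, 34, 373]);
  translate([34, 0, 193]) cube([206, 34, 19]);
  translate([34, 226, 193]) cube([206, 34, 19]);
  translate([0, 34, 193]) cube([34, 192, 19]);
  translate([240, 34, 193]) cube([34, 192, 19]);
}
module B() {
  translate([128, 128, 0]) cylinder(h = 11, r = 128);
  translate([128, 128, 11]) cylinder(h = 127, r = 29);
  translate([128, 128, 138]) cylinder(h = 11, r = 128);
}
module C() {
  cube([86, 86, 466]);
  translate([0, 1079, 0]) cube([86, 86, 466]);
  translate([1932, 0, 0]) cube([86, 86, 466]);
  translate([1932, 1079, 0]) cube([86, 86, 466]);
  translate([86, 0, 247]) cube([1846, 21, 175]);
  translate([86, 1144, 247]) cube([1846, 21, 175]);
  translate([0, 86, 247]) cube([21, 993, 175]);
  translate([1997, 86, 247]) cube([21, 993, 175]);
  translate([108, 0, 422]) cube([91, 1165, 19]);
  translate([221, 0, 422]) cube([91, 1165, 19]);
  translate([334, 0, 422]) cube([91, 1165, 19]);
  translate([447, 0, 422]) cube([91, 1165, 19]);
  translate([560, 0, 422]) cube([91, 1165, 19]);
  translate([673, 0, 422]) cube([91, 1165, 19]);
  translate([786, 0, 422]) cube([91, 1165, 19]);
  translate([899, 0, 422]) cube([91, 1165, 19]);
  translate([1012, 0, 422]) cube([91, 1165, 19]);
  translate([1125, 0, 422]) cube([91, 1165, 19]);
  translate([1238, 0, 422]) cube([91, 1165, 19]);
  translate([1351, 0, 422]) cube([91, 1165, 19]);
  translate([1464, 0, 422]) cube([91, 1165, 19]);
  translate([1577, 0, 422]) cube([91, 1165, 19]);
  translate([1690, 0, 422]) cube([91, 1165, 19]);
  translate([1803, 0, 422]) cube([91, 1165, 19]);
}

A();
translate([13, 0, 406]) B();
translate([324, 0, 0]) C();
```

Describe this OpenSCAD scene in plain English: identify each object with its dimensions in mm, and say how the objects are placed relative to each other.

A is a four-legged stool. The seat is a 274×260×33 mm slab whose top surface is at z = 406 mm; four square legs, each 34×34 mm in cross-section, run from the floor (z = 0) to the underside of the seat, each flush with a corner of the seat. Four stretchers, 34 mm wide and 19 mm tall, connect adjacent legs with their undersides at z = 193 mm, each running between the inner faces of the legs it joins and aligned with the legs' outer faces on the other axis.

B is a spool: two coaxial disc flanges of radius 128 mm and thickness 11 mm, joined by a core cylinder of radius 29 mm and height 127 mm. The lower flange rests on z = 0 and the three cylinders share a vertical axis.

C is a bed frame 2018 mm long (x) by 1165 mm wide (y). Four 86×86 mm corner posts, 466 mm tall, at the corners of the footprint. Four rails of 21 mm thickness and 175 mm height run between adjacent posts with their undersides at z = 247 mm, their outer faces flush with the outside of the frame (the two x-running rails run between the posts' inner faces; the two y-running rails run between the posts' inner faces). 16 slats, each 91 mm wide (x) and 19 mm thick, lie across the top of the two x-running rails, running the full 1165 mm width of the frame in y; the slats are evenly spaced along x between the inner faces of the end posts with equal gaps (rounded down to the nearest mm) at the −x end and between each pair — any rounding remainder accumulates at the +x end.

The spool is on top of the stool. The bed frame is on the floor beside the stool on its +x side.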